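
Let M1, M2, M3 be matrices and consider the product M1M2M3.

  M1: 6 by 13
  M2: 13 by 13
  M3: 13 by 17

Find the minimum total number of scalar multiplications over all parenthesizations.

Order (M1(M2M3)): (M2M3): 13×13 by 13×17 → 13×17, cost 13·13·17 = 2873; (M1(M2M3)): 6×13 by 13×17 → 6×17, cost 6·13·17 = 1326; cumulative 4199. Total 4199.
Order ((M1M2)M3): (M1M2): 6×13 by 13×13 → 6×13, cost 6·13·13 = 1014; ((M1M2)M3): 6×13 by 13×17 → 6×17, cost 6·13·17 = 1326; cumulative 2340. Total 2340.
Minimum: 2340.

2340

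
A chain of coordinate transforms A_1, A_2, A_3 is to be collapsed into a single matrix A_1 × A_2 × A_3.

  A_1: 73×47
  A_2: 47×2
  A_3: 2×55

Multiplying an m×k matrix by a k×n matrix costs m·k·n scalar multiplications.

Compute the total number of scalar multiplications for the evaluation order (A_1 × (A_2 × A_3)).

(A_2 × A_3): 47×2 by 2×55 → 47×55, cost 47·2·55 = 5170
(A_1 × (A_2 × A_3)): 73×47 by 47×55 → 73×55, cost 73·47·55 = 188705; cumulative 193875
Total: 193875 scalar multiplications.

193875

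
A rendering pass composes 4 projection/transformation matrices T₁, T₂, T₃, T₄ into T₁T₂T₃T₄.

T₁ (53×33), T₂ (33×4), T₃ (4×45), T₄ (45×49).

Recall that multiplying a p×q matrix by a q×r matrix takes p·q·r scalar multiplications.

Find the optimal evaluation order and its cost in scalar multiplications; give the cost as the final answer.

Adjacent pairs: T₁T₂ = 53·33·4 = 6996; T₂T₃ = 33·4·45 = 5940; T₃T₄ = 4·45·49 = 8820.
Length 3: T₁..T₃: k=1: 0+5940+53·33·45=84645; k=2: 6996+0+53·4·45=16536 → min 16536 | T₂..T₄: k=2: 0+8820+33·4·49=15288; k=3: 5940+0+33·45·49=78705 → min 15288.
Length 4: T₁..T₄: k=1: 0+15288+53·33·49=100989; k=2: 6996+8820+53·4·49=26204; k=3: 16536+0+53·45·49=133401 → min 26204.
Optimal parenthesization: ((T₁T₂)(T₃T₄)) with cost 26204.

26204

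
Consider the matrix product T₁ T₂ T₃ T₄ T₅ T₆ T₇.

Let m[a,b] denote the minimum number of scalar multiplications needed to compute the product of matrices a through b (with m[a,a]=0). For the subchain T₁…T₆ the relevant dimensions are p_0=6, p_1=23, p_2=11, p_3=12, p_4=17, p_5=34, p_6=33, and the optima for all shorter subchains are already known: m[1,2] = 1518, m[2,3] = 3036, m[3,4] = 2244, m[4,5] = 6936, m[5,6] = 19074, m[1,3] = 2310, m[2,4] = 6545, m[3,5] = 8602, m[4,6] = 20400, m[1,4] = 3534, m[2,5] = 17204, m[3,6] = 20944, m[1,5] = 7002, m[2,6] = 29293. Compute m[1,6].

m[1,6] = min over k∈[1,5] of m[1,k]+m[k+1,6]+p_{0}·p_k·p_{6}.
k=1: 0 + 29293 + 6·23·33 = 33847; k=2: 1518 + 20944 + 6·11·33 = 24640; k=3: 2310 + 20400 + 6·12·33 = 25086; k=4: 3534 + 19074 + 6·17·33 = 25974; k=5: 7002 + 0 + 6·34·33 = 13734.
Minimum: 13734 at k=5.

13734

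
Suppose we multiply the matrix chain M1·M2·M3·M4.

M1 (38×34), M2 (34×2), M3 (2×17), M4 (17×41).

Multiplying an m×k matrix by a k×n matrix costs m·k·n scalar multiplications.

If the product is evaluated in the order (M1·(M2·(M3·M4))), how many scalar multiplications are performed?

57154

(M3·M4): 2×17 by 17×41 → 2×41, cost 2·17·41 = 1394
(M2·(M3·M4)): 34×2 by 2×41 → 34×41, cost 34·2·41 = 2788; cumulative 4182
(M1·(M2·(M3·M4))): 38×34 by 34×41 → 38×41, cost 38·34·41 = 52972; cumulative 57154
Total: 57154 scalar multiplications.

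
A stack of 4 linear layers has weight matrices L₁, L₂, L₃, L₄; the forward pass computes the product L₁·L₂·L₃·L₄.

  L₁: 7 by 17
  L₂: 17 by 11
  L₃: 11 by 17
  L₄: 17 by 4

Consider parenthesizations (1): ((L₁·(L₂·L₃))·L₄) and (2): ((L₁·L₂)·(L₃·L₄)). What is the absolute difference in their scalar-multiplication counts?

3313

Order (1) = ((L₁·(L₂·L₃))·L₄): (L₂·L₃): 17×11 by 11×17 → 17×17, cost 17·11·17 = 3179; (L₁·(L₂·L₃)): 7×17 by 17×17 → 7×17, cost 7·17·17 = 2023; cumulative 5202; ((L₁·(L₂·L₃))·L₄): 7×17 by 17×4 → 7×4, cost 7·17·4 = 476; cumulative 5678. Total 5678.
Order (2) = ((L₁·L₂)·(L₃·L₄)): (L₁·L₂): 7×17 by 17×11 → 7×11, cost 7·17·11 = 1309; (L₃·L₄): 11×17 by 17×4 → 11×4, cost 11·17·4 = 748; ((L₁·L₂)·(L₃·L₄)): 7×11 by 11×4 → 7×4, cost 7·11·4 = 308; cumulative 2365. Total 2365.
Difference: |5678 − 2365| = 3313.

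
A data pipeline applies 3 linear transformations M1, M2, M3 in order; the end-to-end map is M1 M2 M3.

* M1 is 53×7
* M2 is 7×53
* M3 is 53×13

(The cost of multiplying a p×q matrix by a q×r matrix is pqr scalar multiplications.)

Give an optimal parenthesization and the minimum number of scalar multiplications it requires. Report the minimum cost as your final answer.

9646

(M1 (M2 M3)): cost 9646.
((M1 M2) M3): cost 56180.
Optimal: (M1 (M2 M3)) with cost 9646.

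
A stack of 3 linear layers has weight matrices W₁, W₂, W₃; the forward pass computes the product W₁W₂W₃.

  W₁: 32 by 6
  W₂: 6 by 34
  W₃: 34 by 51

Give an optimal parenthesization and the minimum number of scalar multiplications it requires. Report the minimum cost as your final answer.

(W₁(W₂W₃)): cost 20196.
((W₁W₂)W₃): cost 62016.
Optimal: (W₁(W₂W₃)) with cost 20196.

20196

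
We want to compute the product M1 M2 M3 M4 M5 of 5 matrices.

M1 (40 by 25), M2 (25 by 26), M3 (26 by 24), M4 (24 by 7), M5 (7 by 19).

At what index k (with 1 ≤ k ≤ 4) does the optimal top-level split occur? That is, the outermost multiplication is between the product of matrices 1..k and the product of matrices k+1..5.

Adjacent pairs: M1M2 = 40·25·26 = 26000; M2M3 = 25·26·24 = 15600; M3M4 = 26·24·7 = 4368; M4M5 = 24·7·19 = 3192.
Length 3: M1..M3: k=1: 0+15600+40·25·24=39600; k=2: 26000+0+40·26·24=50960 → min 39600 | M2..M4: k=2: 0+4368+25·26·7=8918; k=3: 15600+0+25·24·7=19800 → min 8918 | M3..M5: k=3: 0+3192+26·24·19=15048; k=4: 4368+0+26·7·19=7826 → min 7826.
Length 4: M1..M4: k=1: 0+8918+40·25·7=15918; k=2: 26000+4368+40·26·7=37648; k=3: 39600+0+40·24·7=46320 → min 15918 | M2..M5: k=2: 0+7826+25·26·19=20176; k=3: 15600+3192+25·24·19=30192; k=4: 8918+0+25·7·19=12243 → min 12243.
Top-level splits: k=1: (M1..M1)·(M2..M5) → 0+12243+40·25·19 = 31243; k=2: (M1..M2)·(M3..M5) → 26000+7826+40·26·19 = 53586; k=3: (M1..M3)·(M4..M5) → 39600+3192+40·24·19 = 61032; k=4: (M1..M4)·(M5..M5) → 15918+0+40·7·19 = 21238.
Best split is after M4, i.e. k = 4.

4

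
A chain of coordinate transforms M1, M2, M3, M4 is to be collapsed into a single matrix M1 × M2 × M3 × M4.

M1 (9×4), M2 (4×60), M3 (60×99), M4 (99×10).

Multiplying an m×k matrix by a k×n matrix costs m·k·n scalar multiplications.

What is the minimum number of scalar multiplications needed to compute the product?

28080

Adjacent pairs: M1M2 = 9·4·60 = 2160; M2M3 = 4·60·99 = 23760; M3M4 = 60·99·10 = 59400.
Length 3: M1..M3: k=1: 0+23760+9·4·99=27324; k=2: 2160+0+9·60·99=55620 → min 27324 | M2..M4: k=2: 0+59400+4·60·10=61800; k=3: 23760+0+4·99·10=27720 → min 27720.
Length 4: M1..M4: k=1: 0+27720+9·4·10=28080; k=2: 2160+59400+9·60·10=66960; k=3: 27324+0+9·99·10=36234 → min 28080.
Optimal order: (M1 × ((M2 × M3) × M4)) with cost 28080.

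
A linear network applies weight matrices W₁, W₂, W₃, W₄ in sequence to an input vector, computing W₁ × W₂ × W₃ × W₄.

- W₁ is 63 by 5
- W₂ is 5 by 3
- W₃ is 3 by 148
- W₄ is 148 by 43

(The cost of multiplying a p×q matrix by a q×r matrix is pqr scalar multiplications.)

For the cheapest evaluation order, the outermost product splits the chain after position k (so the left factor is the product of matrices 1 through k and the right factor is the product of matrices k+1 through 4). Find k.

2

Adjacent pairs: W₁W₂ = 63·5·3 = 945; W₂W₃ = 5·3·148 = 2220; W₃W₄ = 3·148·43 = 19092.
Length 3: W₁..W₃: k=1: 0+2220+63·5·148=48840; k=2: 945+0+63·3·148=28917 → min 28917 | W₂..W₄: k=2: 0+19092+5·3·43=19737; k=3: 2220+0+5·148·43=34040 → min 19737.
Top-level splits: k=1: (W₁..W₁)·(W₂..W₄) → 0+19737+63·5·43 = 33282; k=2: (W₁..W₂)·(W₃..W₄) → 945+19092+63·3·43 = 28164; k=3: (W₁..W₃)·(W₄..W₄) → 28917+0+63·148·43 = 429849.
Best split is after W₂, i.e. k = 2.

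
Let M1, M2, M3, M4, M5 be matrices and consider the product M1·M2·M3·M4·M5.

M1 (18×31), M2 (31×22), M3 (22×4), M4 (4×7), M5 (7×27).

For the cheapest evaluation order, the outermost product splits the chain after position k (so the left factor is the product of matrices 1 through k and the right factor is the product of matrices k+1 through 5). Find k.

Adjacent pairs: M1M2 = 18·31·22 = 12276; M2M3 = 31·22·4 = 2728; M3M4 = 22·4·7 = 616; M4M5 = 4·7·27 = 756.
Length 3: M1..M3: k=1: 0+2728+18·31·4=4960; k=2: 12276+0+18·22·4=13860 → min 4960 | M2..M4: k=2: 0+616+31·22·7=5390; k=3: 2728+0+31·4·7=3596 → min 3596 | M3..M5: k=3: 0+756+22·4·27=3132; k=4: 616+0+22·7·27=4774 → min 3132.
Length 4: M1..M4: k=1: 0+3596+18·31·7=7502; k=2: 12276+616+18·22·7=15664; k=3: 4960+0+18·4·7=5464 → min 5464 | M2..M5: k=2: 0+3132+31·22·27=21546; k=3: 2728+756+31·4·27=6832; k=4: 3596+0+31·7·27=9455 → min 6832.
Top-level splits: k=1: (M1..M1)·(M2..M5) → 0+6832+18·31·27 = 21898; k=2: (M1..M2)·(M3..M5) → 12276+3132+18·22·27 = 26100; k=3: (M1..M3)·(M4..M5) → 4960+756+18·4·27 = 7660; k=4: (M1..M4)·(M5..M5) → 5464+0+18·7·27 = 8866.
Best split is after M3, i.e. k = 3.

3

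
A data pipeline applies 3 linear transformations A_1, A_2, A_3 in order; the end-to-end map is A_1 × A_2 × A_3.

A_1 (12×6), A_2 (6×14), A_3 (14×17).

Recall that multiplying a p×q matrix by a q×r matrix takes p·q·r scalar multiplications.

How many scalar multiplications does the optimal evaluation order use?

Order (A_1 × (A_2 × A_3)): (A_2 × A_3): 6×14 by 14×17 → 6×17, cost 6·14·17 = 1428; (A_1 × (A_2 × A_3)): 12×6 by 6×17 → 12×17, cost 12·6·17 = 1224; cumulative 2652. Total 2652.
Order ((A_1 × A_2) × A_3): (A_1 × A_2): 12×6 by 6×14 → 12×14, cost 12·6·14 = 1008; ((A_1 × A_2) × A_3): 12×14 by 14×17 → 12×17, cost 12·14·17 = 2856; cumulative 3864. Total 3864.
Minimum: 2652.

2652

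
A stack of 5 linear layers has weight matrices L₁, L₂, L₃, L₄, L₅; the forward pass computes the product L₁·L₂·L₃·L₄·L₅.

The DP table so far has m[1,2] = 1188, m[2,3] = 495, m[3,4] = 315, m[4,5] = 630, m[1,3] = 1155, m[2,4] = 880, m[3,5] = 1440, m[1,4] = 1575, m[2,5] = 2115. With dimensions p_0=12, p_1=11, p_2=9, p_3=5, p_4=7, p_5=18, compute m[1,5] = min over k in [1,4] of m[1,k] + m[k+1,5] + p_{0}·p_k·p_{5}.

2865

m[1,5] = min over k∈[1,4] of m[1,k]+m[k+1,5]+p_{0}·p_k·p_{5}.
k=1: 0 + 2115 + 12·11·18 = 4491; k=2: 1188 + 1440 + 12·9·18 = 4572; k=3: 1155 + 630 + 12·5·18 = 2865; k=4: 1575 + 0 + 12·7·18 = 3087.
Minimum: 2865 at k=3.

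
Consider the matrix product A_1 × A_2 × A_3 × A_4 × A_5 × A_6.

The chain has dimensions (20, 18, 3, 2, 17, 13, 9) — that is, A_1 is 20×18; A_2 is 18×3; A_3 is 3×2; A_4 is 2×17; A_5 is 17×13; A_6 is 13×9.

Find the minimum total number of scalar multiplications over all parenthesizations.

Adjacent pairs: A_1A_2 = 20·18·3 = 1080; A_2A_3 = 18·3·2 = 108; A_3A_4 = 3·2·17 = 102; A_4A_5 = 2·17·13 = 442; A_5A_6 = 17·13·9 = 1989.
Length 3: A_1..A_3: k=1: 0+108+20·18·2=828; k=2: 1080+0+20·3·2=1200 → min 828 | A_2..A_4: k=2: 0+102+18·3·17=1020; k=3: 108+0+18·2·17=720 → min 720 | A_3..A_5: k=3: 0+442+3·2·13=520; k=4: 102+0+3·17·13=765 → min 520 | A_4..A_6: k=4: 0+1989+2·17·9=2295; k=5: 442+0+2·13·9=676 → min 676.
Length 4: A_1..A_4: k=1: 0+720+20·18·17=6840; k=2: 1080+102+20·3·17=2202; k=3: 828+0+20·2·17=1508 → min 1508 | A_2..A_5: k=2: 0+520+18·3·13=1222; k=3: 108+442+18·2·13=1018; k=4: 720+0+18·17·13=4698 → min 1018 | A_3..A_6: k=3: 0+676+3·2·9=730; k=4: 102+1989+3·17·9=2550; k=5: 520+0+3·13·9=871 → min 730.
Length 5: A_1..A_5: k=1: 0+1018+20·18·13=5698; k=2: 1080+520+20·3·13=2380; k=3: 828+442+20·2·13=1790; k=4: 1508+0+20·17·13=5928 → min 1790 | A_2..A_6: k=2: 0+730+18·3·9=1216; k=3: 108+676+18·2·9=1108; k=4: 720+1989+18·17·9=5463; k=5: 1018+0+18·13·9=3124 → min 1108.
Length 6: A_1..A_6: k=1: 0+1108+20·18·9=4348; k=2: 1080+730+20·3·9=2350; k=3: 828+676+20·2·9=1864; k=4: 1508+1989+20·17·9=6557; k=5: 1790+0+20·13·9=4130 → min 1864.
Optimal order: ((A_1 × (A_2 × A_3)) × ((A_4 × A_5) × A_6)) with cost 1864.

1864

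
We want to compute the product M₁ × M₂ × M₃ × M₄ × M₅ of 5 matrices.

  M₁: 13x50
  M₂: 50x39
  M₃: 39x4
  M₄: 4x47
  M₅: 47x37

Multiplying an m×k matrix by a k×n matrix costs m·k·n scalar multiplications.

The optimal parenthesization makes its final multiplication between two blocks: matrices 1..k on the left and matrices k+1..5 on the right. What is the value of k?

Adjacent pairs: M₁M₂ = 13·50·39 = 25350; M₂M₃ = 50·39·4 = 7800; M₃M₄ = 39·4·47 = 7332; M₄M₅ = 4·47·37 = 6956.
Length 3: M₁..M₃: k=1: 0+7800+13·50·4=10400; k=2: 25350+0+13·39·4=27378 → min 10400 | M₂..M₄: k=2: 0+7332+50·39·47=98982; k=3: 7800+0+50·4·47=17200 → min 17200 | M₃..M₅: k=3: 0+6956+39·4·37=12728; k=4: 7332+0+39·47·37=75153 → min 12728.
Length 4: M₁..M₄: k=1: 0+17200+13·50·47=47750; k=2: 25350+7332+13·39·47=56511; k=3: 10400+0+13·4·47=12844 → min 12844 | M₂..M₅: k=2: 0+12728+50·39·37=84878; k=3: 7800+6956+50·4·37=22156; k=4: 17200+0+50·47·37=104150 → min 22156.
Top-level splits: k=1: (M₁..M₁)·(M₂..M₅) → 0+22156+13·50·37 = 46206; k=2: (M₁..M₂)·(M₃..M₅) → 25350+12728+13·39·37 = 56837; k=3: (M₁..M₃)·(M₄..M₅) → 10400+6956+13·4·37 = 19280; k=4: (M₁..M₄)·(M₅..M₅) → 12844+0+13·47·37 = 35451.
Best split is after M₃, i.e. k = 3.

3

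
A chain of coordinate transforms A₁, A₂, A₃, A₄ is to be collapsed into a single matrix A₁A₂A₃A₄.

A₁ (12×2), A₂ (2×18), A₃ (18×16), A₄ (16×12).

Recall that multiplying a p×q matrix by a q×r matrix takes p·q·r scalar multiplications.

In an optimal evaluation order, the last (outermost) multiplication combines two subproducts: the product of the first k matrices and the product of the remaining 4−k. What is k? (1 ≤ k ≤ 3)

1

Adjacent pairs: A₁A₂ = 12·2·18 = 432; A₂A₃ = 2·18·16 = 576; A₃A₄ = 18·16·12 = 3456.
Length 3: A₁..A₃: k=1: 0+576+12·2·16=960; k=2: 432+0+12·18·16=3888 → min 960 | A₂..A₄: k=2: 0+3456+2·18·12=3888; k=3: 576+0+2·16·12=960 → min 960.
Top-level splits: k=1: (A₁..A₁)·(A₂..A₄) → 0+960+12·2·12 = 1248; k=2: (A₁..A₂)·(A₃..A₄) → 432+3456+12·18·12 = 6480; k=3: (A₁..A₃)·(A₄..A₄) → 960+0+12·16·12 = 3264.
Best split is after A₁, i.e. k = 1.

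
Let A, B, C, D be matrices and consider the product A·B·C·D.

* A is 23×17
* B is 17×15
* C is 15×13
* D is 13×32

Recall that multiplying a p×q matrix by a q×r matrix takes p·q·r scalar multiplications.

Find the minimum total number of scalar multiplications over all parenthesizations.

Adjacent pairs: AB = 23·17·15 = 5865; BC = 17·15·13 = 3315; CD = 15·13·32 = 6240.
Length 3: A..C: k=1: 0+3315+23·17·13=8398; k=2: 5865+0+23·15·13=10350 → min 8398 | B..D: k=2: 0+6240+17·15·32=14400; k=3: 3315+0+17·13·32=10387 → min 10387.
Length 4: A..D: k=1: 0+10387+23·17·32=22899; k=2: 5865+6240+23·15·32=23145; k=3: 8398+0+23·13·32=17966 → min 17966.
Optimal order: ((A·(B·C))·D) with cost 17966.

17966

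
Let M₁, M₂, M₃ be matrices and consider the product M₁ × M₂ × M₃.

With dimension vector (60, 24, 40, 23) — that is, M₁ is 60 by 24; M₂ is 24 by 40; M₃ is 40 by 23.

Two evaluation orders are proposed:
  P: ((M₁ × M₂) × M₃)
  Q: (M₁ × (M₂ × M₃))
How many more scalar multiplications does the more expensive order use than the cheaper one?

57600

Order P = ((M₁ × M₂) × M₃): (M₁ × M₂): 60×24 by 24×40 → 60×40, cost 60·24·40 = 57600; ((M₁ × M₂) × M₃): 60×40 by 40×23 → 60×23, cost 60·40·23 = 55200; cumulative 112800. Total 112800.
Order Q = (M₁ × (M₂ × M₃)): (M₂ × M₃): 24×40 by 40×23 → 24×23, cost 24·40·23 = 22080; (M₁ × (M₂ × M₃)): 60×24 by 24×23 → 60×23, cost 60·24·23 = 33120; cumulative 55200. Total 55200.
Difference: |112800 − 55200| = 57600.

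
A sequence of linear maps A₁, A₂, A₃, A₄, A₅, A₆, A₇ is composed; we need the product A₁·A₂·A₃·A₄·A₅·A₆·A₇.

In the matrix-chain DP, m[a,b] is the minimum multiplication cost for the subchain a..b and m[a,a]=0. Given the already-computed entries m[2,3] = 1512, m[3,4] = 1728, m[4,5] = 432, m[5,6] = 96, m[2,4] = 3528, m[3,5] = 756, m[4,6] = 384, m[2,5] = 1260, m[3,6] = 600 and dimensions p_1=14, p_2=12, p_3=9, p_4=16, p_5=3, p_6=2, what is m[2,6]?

m[2,6] = min over k∈[2,5] of m[2,k]+m[k+1,6]+p_{1}·p_k·p_{6}.
k=2: 0 + 600 + 14·12·2 = 936; k=3: 1512 + 384 + 14·9·2 = 2148; k=4: 3528 + 96 + 14·16·2 = 4072; k=5: 1260 + 0 + 14·3·2 = 1344.
Minimum: 936 at k=2.

936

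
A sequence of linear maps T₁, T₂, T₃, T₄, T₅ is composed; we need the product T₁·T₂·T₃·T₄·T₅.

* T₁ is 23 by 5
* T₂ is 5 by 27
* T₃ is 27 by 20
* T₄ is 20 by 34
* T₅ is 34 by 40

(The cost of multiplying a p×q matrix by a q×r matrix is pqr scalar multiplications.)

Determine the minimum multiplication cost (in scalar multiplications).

Adjacent pairs: T₁T₂ = 23·5·27 = 3105; T₂T₃ = 5·27·20 = 2700; T₃T₄ = 27·20·34 = 18360; T₄T₅ = 20·34·40 = 27200.
Length 3: T₁..T₃: k=1: 0+2700+23·5·20=5000; k=2: 3105+0+23·27·20=15525 → min 5000 | T₂..T₄: k=2: 0+18360+5·27·34=22950; k=3: 2700+0+5·20·34=6100 → min 6100 | T₃..T₅: k=3: 0+27200+27·20·40=48800; k=4: 18360+0+27·34·40=55080 → min 48800.
Length 4: T₁..T₄: k=1: 0+6100+23·5·34=10010; k=2: 3105+18360+23·27·34=42579; k=3: 5000+0+23·20·34=20640 → min 10010 | T₂..T₅: k=2: 0+48800+5·27·40=54200; k=3: 2700+27200+5·20·40=33900; k=4: 6100+0+5·34·40=12900 → min 12900.
Length 5: T₁..T₅: k=1: 0+12900+23·5·40=17500; k=2: 3105+48800+23·27·40=76745; k=3: 5000+27200+23·20·40=50600; k=4: 10010+0+23·34·40=41290 → min 17500.
Optimal order: (T₁·(((T₂·T₃)·T₄)·T₅)) with cost 17500.

17500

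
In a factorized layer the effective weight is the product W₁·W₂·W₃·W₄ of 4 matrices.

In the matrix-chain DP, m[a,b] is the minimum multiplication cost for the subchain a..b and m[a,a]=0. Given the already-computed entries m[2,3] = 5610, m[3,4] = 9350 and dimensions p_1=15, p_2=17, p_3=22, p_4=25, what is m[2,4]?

13860

m[2,4] = min over k∈[2,3] of m[2,k]+m[k+1,4]+p_{1}·p_k·p_{4}.
k=2: 0 + 9350 + 15·17·25 = 15725; k=3: 5610 + 0 + 15·22·25 = 13860.
Minimum: 13860 at k=3.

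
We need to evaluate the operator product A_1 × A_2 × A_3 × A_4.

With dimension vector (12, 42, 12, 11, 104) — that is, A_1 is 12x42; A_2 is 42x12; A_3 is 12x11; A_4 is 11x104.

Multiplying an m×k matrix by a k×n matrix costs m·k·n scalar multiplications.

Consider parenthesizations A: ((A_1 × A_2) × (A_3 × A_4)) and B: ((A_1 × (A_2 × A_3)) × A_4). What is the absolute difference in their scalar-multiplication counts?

Order A = ((A_1 × A_2) × (A_3 × A_4)): (A_1 × A_2): 12×42 by 42×12 → 12×12, cost 12·42·12 = 6048; (A_3 × A_4): 12×11 by 11×104 → 12×104, cost 12·11·104 = 13728; ((A_1 × A_2) × (A_3 × A_4)): 12×12 by 12×104 → 12×104, cost 12·12·104 = 14976; cumulative 34752. Total 34752.
Order B = ((A_1 × (A_2 × A_3)) × A_4): (A_2 × A_3): 42×12 by 12×11 → 42×11, cost 42·12·11 = 5544; (A_1 × (A_2 × A_3)): 12×42 by 42×11 → 12×11, cost 12·42·11 = 5544; cumulative 11088; ((A_1 × (A_2 × A_3)) × A_4): 12×11 by 11×104 → 12×104, cost 12·11·104 = 13728; cumulative 24816. Total 24816.
Difference: |34752 − 24816| = 9936.

9936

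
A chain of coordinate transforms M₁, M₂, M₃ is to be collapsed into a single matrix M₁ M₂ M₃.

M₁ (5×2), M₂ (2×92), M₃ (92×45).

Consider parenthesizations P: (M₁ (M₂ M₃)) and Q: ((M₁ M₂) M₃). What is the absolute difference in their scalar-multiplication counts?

12890

Order P = (M₁ (M₂ M₃)): (M₂ M₃): 2×92 by 92×45 → 2×45, cost 2·92·45 = 8280; (M₁ (M₂ M₃)): 5×2 by 2×45 → 5×45, cost 5·2·45 = 450; cumulative 8730. Total 8730.
Order Q = ((M₁ M₂) M₃): (M₁ M₂): 5×2 by 2×92 → 5×92, cost 5·2·92 = 920; ((M₁ M₂) M₃): 5×92 by 92×45 → 5×45, cost 5·92·45 = 20700; cumulative 21620. Total 21620.
Difference: |8730 − 21620| = 12890.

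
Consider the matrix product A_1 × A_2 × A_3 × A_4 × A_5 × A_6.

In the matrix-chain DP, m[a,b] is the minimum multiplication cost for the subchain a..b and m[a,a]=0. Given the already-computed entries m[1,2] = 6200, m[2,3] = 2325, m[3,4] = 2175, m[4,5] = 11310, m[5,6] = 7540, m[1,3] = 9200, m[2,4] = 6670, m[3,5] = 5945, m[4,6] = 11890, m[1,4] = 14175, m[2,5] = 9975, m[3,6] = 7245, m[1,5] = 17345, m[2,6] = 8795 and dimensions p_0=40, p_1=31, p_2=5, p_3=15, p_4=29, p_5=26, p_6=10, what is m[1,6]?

m[1,6] = min over k∈[1,5] of m[1,k]+m[k+1,6]+p_{0}·p_k·p_{6}.
k=1: 0 + 8795 + 40·31·10 = 21195; k=2: 6200 + 7245 + 40·5·10 = 15445; k=3: 9200 + 11890 + 40·15·10 = 27090; k=4: 14175 + 7540 + 40·29·10 = 33315; k=5: 17345 + 0 + 40·26·10 = 27745.
Minimum: 15445 at k=2.

15445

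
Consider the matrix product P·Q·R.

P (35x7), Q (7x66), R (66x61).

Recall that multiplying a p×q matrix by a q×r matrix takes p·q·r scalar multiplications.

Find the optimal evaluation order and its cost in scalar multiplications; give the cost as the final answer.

43127

(P·(Q·R)): cost 43127.
((P·Q)·R): cost 157080.
Optimal: (P·(Q·R)) with cost 43127.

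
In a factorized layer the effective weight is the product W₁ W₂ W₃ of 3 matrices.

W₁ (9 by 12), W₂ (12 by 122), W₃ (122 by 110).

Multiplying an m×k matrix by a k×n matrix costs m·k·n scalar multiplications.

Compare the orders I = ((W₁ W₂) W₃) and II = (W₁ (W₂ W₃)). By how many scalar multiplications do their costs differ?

38964

Order I = ((W₁ W₂) W₃): (W₁ W₂): 9×12 by 12×122 → 9×122, cost 9·12·122 = 13176; ((W₁ W₂) W₃): 9×122 by 122×110 → 9×110, cost 9·122·110 = 120780; cumulative 133956. Total 133956.
Order II = (W₁ (W₂ W₃)): (W₂ W₃): 12×122 by 122×110 → 12×110, cost 12·122·110 = 161040; (W₁ (W₂ W₃)): 9×12 by 12×110 → 9×110, cost 9·12·110 = 11880; cumulative 172920. Total 172920.
Difference: |133956 − 172920| = 38964.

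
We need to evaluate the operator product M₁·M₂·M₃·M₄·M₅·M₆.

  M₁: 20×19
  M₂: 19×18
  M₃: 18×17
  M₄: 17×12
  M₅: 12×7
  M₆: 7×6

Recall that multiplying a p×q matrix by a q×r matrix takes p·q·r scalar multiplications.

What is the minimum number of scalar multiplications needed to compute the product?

7896

Adjacent pairs: M₁M₂ = 20·19·18 = 6840; M₂M₃ = 19·18·17 = 5814; M₃M₄ = 18·17·12 = 3672; M₄M₅ = 17·12·7 = 1428; M₅M₆ = 12·7·6 = 504.
Length 3: M₁..M₃: k=1: 0+5814+20·19·17=12274; k=2: 6840+0+20·18·17=12960 → min 12274 | M₂..M₄: k=2: 0+3672+19·18·12=7776; k=3: 5814+0+19·17·12=9690 → min 7776 | M₃..M₅: k=3: 0+1428+18·17·7=3570; k=4: 3672+0+18·12·7=5184 → min 3570 | M₄..M₆: k=4: 0+504+17·12·6=1728; k=5: 1428+0+17·7·6=2142 → min 1728.
Length 4: M₁..M₄: k=1: 0+7776+20·19·12=12336; k=2: 6840+3672+20·18·12=14832; k=3: 12274+0+20·17·12=16354 → min 12336 | M₂..M₅: k=2: 0+3570+19·18·7=5964; k=3: 5814+1428+19·17·7=9503; k=4: 7776+0+19·12·7=9372 → min 5964 | M₃..M₆: k=3: 0+1728+18·17·6=3564; k=4: 3672+504+18·12·6=5472; k=5: 3570+0+18·7·6=4326 → min 3564.
Length 5: M₁..M₅: k=1: 0+5964+20·19·7=8624; k=2: 6840+3570+20·18·7=12930; k=3: 12274+1428+20·17·7=16082; k=4: 12336+0+20·12·7=14016 → min 8624 | M₂..M₆: k=2: 0+3564+19·18·6=5616; k=3: 5814+1728+19·17·6=9480; k=4: 7776+504+19·12·6=9648; k=5: 5964+0+19·7·6=6762 → min 5616.
Length 6: M₁..M₆: k=1: 0+5616+20·19·6=7896; k=2: 6840+3564+20·18·6=12564; k=3: 12274+1728+20·17·6=16042; k=4: 12336+504+20·12·6=14280; k=5: 8624+0+20·7·6=9464 → min 7896.
Optimal order: (M₁·(M₂·(M₃·(M₄·(M₅·M₆))))) with cost 7896.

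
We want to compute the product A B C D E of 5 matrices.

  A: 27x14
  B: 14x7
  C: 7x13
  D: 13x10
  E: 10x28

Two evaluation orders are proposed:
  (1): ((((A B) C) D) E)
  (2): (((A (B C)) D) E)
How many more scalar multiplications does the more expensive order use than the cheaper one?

1085

Order (1) = ((((A B) C) D) E): (A B): 27×14 by 14×7 → 27×7, cost 27·14·7 = 2646; ((A B) C): 27×7 by 7×13 → 27×13, cost 27·7·13 = 2457; cumulative 5103; (((A B) C) D): 27×13 by 13×10 → 27×10, cost 27·13·10 = 3510; cumulative 8613; ((((A B) C) D) E): 27×10 by 10×28 → 27×28, cost 27·10·28 = 7560; cumulative 16173. Total 16173.
Order (2) = (((A (B C)) D) E): (B C): 14×7 by 7×13 → 14×13, cost 14·7·13 = 1274; (A (B C)): 27×14 by 14×13 → 27×13, cost 27·14·13 = 4914; cumulative 6188; ((A (B C)) D): 27×13 by 13×10 → 27×10, cost 27·13·10 = 3510; cumulative 9698; (((A (B C)) D) E): 27×10 by 10×28 → 27×28, cost 27·10·28 = 7560; cumulative 17258. Total 17258.
Difference: |16173 − 17258| = 1085.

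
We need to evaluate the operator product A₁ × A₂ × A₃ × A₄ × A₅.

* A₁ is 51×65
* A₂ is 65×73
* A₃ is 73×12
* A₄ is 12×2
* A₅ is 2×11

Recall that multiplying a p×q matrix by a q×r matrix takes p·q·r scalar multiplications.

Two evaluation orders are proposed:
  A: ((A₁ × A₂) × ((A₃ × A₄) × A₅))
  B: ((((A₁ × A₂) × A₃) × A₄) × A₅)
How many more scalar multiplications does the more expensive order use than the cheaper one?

Order A = ((A₁ × A₂) × ((A₃ × A₄) × A₅)): (A₁ × A₂): 51×65 by 65×73 → 51×73, cost 51·65·73 = 241995; (A₃ × A₄): 73×12 by 12×2 → 73×2, cost 73·12·2 = 1752; ((A₃ × A₄) × A₅): 73×2 by 2×11 → 73×11, cost 73·2·11 = 1606; cumulative 3358; ((A₁ × A₂) × ((A₃ × A₄) × A₅)): 51×73 by 73×11 → 51×11, cost 51·73·11 = 40953; cumulative 286306. Total 286306.
Order B = ((((A₁ × A₂) × A₃) × A₄) × A₅): (A₁ × A₂): 51×65 by 65×73 → 51×73, cost 51·65·73 = 241995; ((A₁ × A₂) × A₃): 51×73 by 73×12 → 51×12, cost 51·73·12 = 44676; cumulative 286671; (((A₁ × A₂) × A₃) × A₄): 51×12 by 12×2 → 51×2, cost 51·12·2 = 1224; cumulative 287895; ((((A₁ × A₂) × A₃) × A₄) × A₅): 51×2 by 2×11 → 51×11, cost 51·2·11 = 1122; cumulative 289017. Total 289017.
Difference: |286306 − 289017| = 2711.

2711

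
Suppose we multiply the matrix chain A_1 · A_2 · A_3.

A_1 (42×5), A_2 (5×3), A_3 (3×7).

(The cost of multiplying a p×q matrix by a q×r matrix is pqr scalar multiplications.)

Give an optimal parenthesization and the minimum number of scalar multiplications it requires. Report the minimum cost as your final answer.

(A_1 · (A_2 · A_3)): cost 1575.
((A_1 · A_2) · A_3): cost 1512.
Optimal: ((A_1 · A_2) · A_3) with cost 1512.

1512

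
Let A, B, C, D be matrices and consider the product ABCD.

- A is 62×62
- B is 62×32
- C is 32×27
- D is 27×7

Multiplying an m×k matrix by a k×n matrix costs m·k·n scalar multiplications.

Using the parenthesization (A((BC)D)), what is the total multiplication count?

92194

(BC): 62×32 by 32×27 → 62×27, cost 62·32·27 = 53568
((BC)D): 62×27 by 27×7 → 62×7, cost 62·27·7 = 11718; cumulative 65286
(A((BC)D)): 62×62 by 62×7 → 62×7, cost 62·62·7 = 26908; cumulative 92194
Total: 92194 scalar multiplications.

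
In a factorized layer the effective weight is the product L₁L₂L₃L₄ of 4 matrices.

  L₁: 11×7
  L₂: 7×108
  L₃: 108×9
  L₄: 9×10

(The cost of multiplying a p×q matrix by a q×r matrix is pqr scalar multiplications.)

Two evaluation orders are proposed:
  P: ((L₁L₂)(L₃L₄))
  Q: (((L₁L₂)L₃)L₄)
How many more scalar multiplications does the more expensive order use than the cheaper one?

9918

Order P = ((L₁L₂)(L₃L₄)): (L₁L₂): 11×7 by 7×108 → 11×108, cost 11·7·108 = 8316; (L₃L₄): 108×9 by 9×10 → 108×10, cost 108·9·10 = 9720; ((L₁L₂)(L₃L₄)): 11×108 by 108×10 → 11×10, cost 11·108·10 = 11880; cumulative 29916. Total 29916.
Order Q = (((L₁L₂)L₃)L₄): (L₁L₂): 11×7 by 7×108 → 11×108, cost 11·7·108 = 8316; ((L₁L₂)L₃): 11×108 by 108×9 → 11×9, cost 11·108·9 = 10692; cumulative 19008; (((L₁L₂)L₃)L₄): 11×9 by 9×10 → 11×10, cost 11·9·10 = 990; cumulative 19998. Total 19998.
Difference: |29916 − 19998| = 9918.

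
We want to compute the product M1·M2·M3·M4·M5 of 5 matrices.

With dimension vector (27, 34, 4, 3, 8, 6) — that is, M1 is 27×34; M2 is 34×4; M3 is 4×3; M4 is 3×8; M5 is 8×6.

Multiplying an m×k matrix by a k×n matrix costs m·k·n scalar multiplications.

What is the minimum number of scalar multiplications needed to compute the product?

3792

Adjacent pairs: M1M2 = 27·34·4 = 3672; M2M3 = 34·4·3 = 408; M3M4 = 4·3·8 = 96; M4M5 = 3·8·6 = 144.
Length 3: M1..M3: k=1: 0+408+27·34·3=3162; k=2: 3672+0+27·4·3=3996 → min 3162 | M2..M4: k=2: 0+96+34·4·8=1184; k=3: 408+0+34·3·8=1224 → min 1184 | M3..M5: k=3: 0+144+4·3·6=216; k=4: 96+0+4·8·6=288 → min 216.
Length 4: M1..M4: k=1: 0+1184+27·34·8=8528; k=2: 3672+96+27·4·8=4632; k=3: 3162+0+27·3·8=3810 → min 3810 | M2..M5: k=2: 0+216+34·4·6=1032; k=3: 408+144+34·3·6=1164; k=4: 1184+0+34·8·6=2816 → min 1032.
Length 5: M1..M5: k=1: 0+1032+27·34·6=6540; k=2: 3672+216+27·4·6=4536; k=3: 3162+144+27·3·6=3792; k=4: 3810+0+27·8·6=5106 → min 3792.
Optimal order: ((M1·(M2·M3))·(M4·M5)) with cost 3792.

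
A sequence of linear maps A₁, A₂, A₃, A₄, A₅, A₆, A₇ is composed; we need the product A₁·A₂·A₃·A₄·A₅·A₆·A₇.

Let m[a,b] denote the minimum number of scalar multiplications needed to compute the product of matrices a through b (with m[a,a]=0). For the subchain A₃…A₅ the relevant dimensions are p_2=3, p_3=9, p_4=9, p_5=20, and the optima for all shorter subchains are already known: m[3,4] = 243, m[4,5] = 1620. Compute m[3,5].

m[3,5] = min over k∈[3,4] of m[3,k]+m[k+1,5]+p_{2}·p_k·p_{5}.
k=3: 0 + 1620 + 3·9·20 = 2160; k=4: 243 + 0 + 3·9·20 = 783.
Minimum: 783 at k=4.

783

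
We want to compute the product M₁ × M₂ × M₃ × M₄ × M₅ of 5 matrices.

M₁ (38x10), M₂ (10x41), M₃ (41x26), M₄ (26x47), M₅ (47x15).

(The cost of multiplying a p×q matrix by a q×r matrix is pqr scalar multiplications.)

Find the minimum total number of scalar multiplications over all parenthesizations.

Adjacent pairs: M₁M₂ = 38·10·41 = 15580; M₂M₃ = 10·41·26 = 10660; M₃M₄ = 41·26·47 = 50102; M₄M₅ = 26·47·15 = 18330.
Length 3: M₁..M₃: k=1: 0+10660+38·10·26=20540; k=2: 15580+0+38·41·26=56088 → min 20540 | M₂..M₄: k=2: 0+50102+10·41·47=69372; k=3: 10660+0+10·26·47=22880 → min 22880 | M₃..M₅: k=3: 0+18330+41·26·15=34320; k=4: 50102+0+41·47·15=79007 → min 34320.
Length 4: M₁..M₄: k=1: 0+22880+38·10·47=40740; k=2: 15580+50102+38·41·47=138908; k=3: 20540+0+38·26·47=66976 → min 40740 | M₂..M₅: k=2: 0+34320+10·41·15=40470; k=3: 10660+18330+10·26·15=32890; k=4: 22880+0+10·47·15=29930 → min 29930.
Length 5: M₁..M₅: k=1: 0+29930+38·10·15=35630; k=2: 15580+34320+38·41·15=73270; k=3: 20540+18330+38·26·15=53690; k=4: 40740+0+38·47·15=67530 → min 35630.
Optimal order: (M₁ × (((M₂ × M₃) × M₄) × M₅)) with cost 35630.

35630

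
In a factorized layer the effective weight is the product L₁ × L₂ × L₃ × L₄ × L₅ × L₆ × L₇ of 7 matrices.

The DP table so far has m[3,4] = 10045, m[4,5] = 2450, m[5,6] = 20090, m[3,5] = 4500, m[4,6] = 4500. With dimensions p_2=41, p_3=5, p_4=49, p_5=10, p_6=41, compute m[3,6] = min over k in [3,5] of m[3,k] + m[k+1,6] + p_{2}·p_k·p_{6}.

m[3,6] = min over k∈[3,5] of m[3,k]+m[k+1,6]+p_{2}·p_k·p_{6}.
k=3: 0 + 4500 + 41·5·41 = 12905; k=4: 10045 + 20090 + 41·49·41 = 112504; k=5: 4500 + 0 + 41·10·41 = 21310.
Minimum: 12905 at k=3.

12905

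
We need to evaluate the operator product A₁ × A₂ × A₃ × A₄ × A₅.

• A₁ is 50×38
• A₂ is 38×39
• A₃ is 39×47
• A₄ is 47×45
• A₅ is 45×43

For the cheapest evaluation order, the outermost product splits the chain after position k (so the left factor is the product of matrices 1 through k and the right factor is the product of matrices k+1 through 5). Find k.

1

Adjacent pairs: A₁A₂ = 50·38·39 = 74100; A₂A₃ = 38·39·47 = 69654; A₃A₄ = 39·47·45 = 82485; A₄A₅ = 47·45·43 = 90945.
Length 3: A₁..A₃: k=1: 0+69654+50·38·47=158954; k=2: 74100+0+50·39·47=165750 → min 158954 | A₂..A₄: k=2: 0+82485+38·39·45=149175; k=3: 69654+0+38·47·45=150024 → min 149175 | A₃..A₅: k=3: 0+90945+39·47·43=169764; k=4: 82485+0+39·45·43=157950 → min 157950.
Length 4: A₁..A₄: k=1: 0+149175+50·38·45=234675; k=2: 74100+82485+50·39·45=244335; k=3: 158954+0+50·47·45=264704 → min 234675 | A₂..A₅: k=2: 0+157950+38·39·43=221676; k=3: 69654+90945+38·47·43=237397; k=4: 149175+0+38·45·43=222705 → min 221676.
Top-level splits: k=1: (A₁..A₁)·(A₂..A₅) → 0+221676+50·38·43 = 303376; k=2: (A₁..A₂)·(A₃..A₅) → 74100+157950+50·39·43 = 315900; k=3: (A₁..A₃)·(A₄..A₅) → 158954+90945+50·47·43 = 350949; k=4: (A₁..A₄)·(A₅..A₅) → 234675+0+50·45·43 = 331425.
Best split is after A₁, i.e. k = 1.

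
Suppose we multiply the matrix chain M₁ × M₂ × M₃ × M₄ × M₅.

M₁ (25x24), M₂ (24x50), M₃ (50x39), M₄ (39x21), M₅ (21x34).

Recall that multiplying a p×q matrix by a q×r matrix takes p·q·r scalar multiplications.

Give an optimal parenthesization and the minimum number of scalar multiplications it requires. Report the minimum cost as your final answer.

96600

Adjacent pairs: M₁M₂ = 25·24·50 = 30000; M₂M₃ = 24·50·39 = 46800; M₃M₄ = 50·39·21 = 40950; M₄M₅ = 39·21·34 = 27846.
Length 3: M₁..M₃: k=1: 0+46800+25·24·39=70200; k=2: 30000+0+25·50·39=78750 → min 70200 | M₂..M₄: k=2: 0+40950+24·50·21=66150; k=3: 46800+0+24·39·21=66456 → min 66150 | M₃..M₅: k=3: 0+27846+50·39·34=94146; k=4: 40950+0+50·21·34=76650 → min 76650.
Length 4: M₁..M₄: k=1: 0+66150+25·24·21=78750; k=2: 30000+40950+25·50·21=97200; k=3: 70200+0+25·39·21=90675 → min 78750 | M₂..M₅: k=2: 0+76650+24·50·34=117450; k=3: 46800+27846+24·39·34=106470; k=4: 66150+0+24·21·34=83286 → min 83286.
Length 5: M₁..M₅: k=1: 0+83286+25·24·34=103686; k=2: 30000+76650+25·50·34=149150; k=3: 70200+27846+25·39·34=131196; k=4: 78750+0+25·21·34=96600 → min 96600.
Optimal parenthesization: ((M₁ × (M₂ × (M₃ × M₄))) × M₅) with cost 96600.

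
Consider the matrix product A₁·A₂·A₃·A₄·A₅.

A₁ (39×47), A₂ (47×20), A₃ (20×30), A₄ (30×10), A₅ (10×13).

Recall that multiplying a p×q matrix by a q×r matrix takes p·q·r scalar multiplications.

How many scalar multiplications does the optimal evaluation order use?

38800

Adjacent pairs: A₁A₂ = 39·47·20 = 36660; A₂A₃ = 47·20·30 = 28200; A₃A₄ = 20·30·10 = 6000; A₄A₅ = 30·10·13 = 3900.
Length 3: A₁..A₃: k=1: 0+28200+39·47·30=83190; k=2: 36660+0+39·20·30=60060 → min 60060 | A₂..A₄: k=2: 0+6000+47·20·10=15400; k=3: 28200+0+47·30·10=42300 → min 15400 | A₃..A₅: k=3: 0+3900+20·30·13=11700; k=4: 6000+0+20·10·13=8600 → min 8600.
Length 4: A₁..A₄: k=1: 0+15400+39·47·10=33730; k=2: 36660+6000+39·20·10=50460; k=3: 60060+0+39·30·10=71760 → min 33730 | A₂..A₅: k=2: 0+8600+47·20·13=20820; k=3: 28200+3900+47·30·13=50430; k=4: 15400+0+47·10·13=21510 → min 20820.
Length 5: A₁..A₅: k=1: 0+20820+39·47·13=44649; k=2: 36660+8600+39·20·13=55400; k=3: 60060+3900+39·30·13=79170; k=4: 33730+0+39·10·13=38800 → min 38800.
Optimal order: ((A₁·(A₂·(A₃·A₄)))·A₅) with cost 38800.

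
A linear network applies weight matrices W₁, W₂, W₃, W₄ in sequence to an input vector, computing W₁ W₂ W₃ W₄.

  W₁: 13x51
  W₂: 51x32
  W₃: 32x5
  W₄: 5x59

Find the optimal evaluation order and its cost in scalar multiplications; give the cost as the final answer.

Adjacent pairs: W₁W₂ = 13·51·32 = 21216; W₂W₃ = 51·32·5 = 8160; W₃W₄ = 32·5·59 = 9440.
Length 3: W₁..W₃: k=1: 0+8160+13·51·5=11475; k=2: 21216+0+13·32·5=23296 → min 11475 | W₂..W₄: k=2: 0+9440+51·32·59=105728; k=3: 8160+0+51·5·59=23205 → min 23205.
Length 4: W₁..W₄: k=1: 0+23205+13·51·59=62322; k=2: 21216+9440+13·32·59=55200; k=3: 11475+0+13·5·59=15310 → min 15310.
Optimal parenthesization: ((W₁ (W₂ W₃)) W₄) with cost 15310.

15310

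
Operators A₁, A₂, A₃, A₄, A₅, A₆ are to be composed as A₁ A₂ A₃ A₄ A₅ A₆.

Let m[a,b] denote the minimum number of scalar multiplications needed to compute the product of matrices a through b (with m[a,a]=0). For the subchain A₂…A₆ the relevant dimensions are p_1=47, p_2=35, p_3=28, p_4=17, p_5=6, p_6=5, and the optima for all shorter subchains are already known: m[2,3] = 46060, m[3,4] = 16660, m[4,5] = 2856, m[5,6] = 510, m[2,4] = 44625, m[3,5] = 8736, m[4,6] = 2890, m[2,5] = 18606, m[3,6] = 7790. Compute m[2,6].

m[2,6] = min over k∈[2,5] of m[2,k]+m[k+1,6]+p_{1}·p_k·p_{6}.
k=2: 0 + 7790 + 47·35·5 = 16015; k=3: 46060 + 2890 + 47·28·5 = 55530; k=4: 44625 + 510 + 47·17·5 = 49130; k=5: 18606 + 0 + 47·6·5 = 20016.
Minimum: 16015 at k=2.

16015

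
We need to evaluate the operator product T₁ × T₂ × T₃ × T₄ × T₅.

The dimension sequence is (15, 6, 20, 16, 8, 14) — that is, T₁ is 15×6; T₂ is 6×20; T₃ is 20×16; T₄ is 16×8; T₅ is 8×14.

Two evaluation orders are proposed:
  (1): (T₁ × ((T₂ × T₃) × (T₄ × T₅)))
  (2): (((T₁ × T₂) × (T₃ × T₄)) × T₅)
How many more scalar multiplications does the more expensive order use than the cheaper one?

2124

Order (1) = (T₁ × ((T₂ × T₃) × (T₄ × T₅))): (T₂ × T₃): 6×20 by 20×16 → 6×16, cost 6·20·16 = 1920; (T₄ × T₅): 16×8 by 8×14 → 16×14, cost 16·8·14 = 1792; ((T₂ × T₃) × (T₄ × T₅)): 6×16 by 16×14 → 6×14, cost 6·16·14 = 1344; cumulative 5056; (T₁ × ((T₂ × T₃) × (T₄ × T₅))): 15×6 by 6×14 → 15×14, cost 15·6·14 = 1260; cumulative 6316. Total 6316.
Order (2) = (((T₁ × T₂) × (T₃ × T₄)) × T₅): (T₁ × T₂): 15×6 by 6×20 → 15×20, cost 15·6·20 = 1800; (T₃ × T₄): 20×16 by 16×8 → 20×8, cost 20·16·8 = 2560; ((T₁ × T₂) × (T₃ × T₄)): 15×20 by 20×8 → 15×8, cost 15·20·8 = 2400; cumulative 6760; (((T₁ × T₂) × (T₃ × T₄)) × T₅): 15×8 by 8×14 → 15×14, cost 15·8·14 = 1680; cumulative 8440. Total 8440.
Difference: |6316 − 8440| = 2124.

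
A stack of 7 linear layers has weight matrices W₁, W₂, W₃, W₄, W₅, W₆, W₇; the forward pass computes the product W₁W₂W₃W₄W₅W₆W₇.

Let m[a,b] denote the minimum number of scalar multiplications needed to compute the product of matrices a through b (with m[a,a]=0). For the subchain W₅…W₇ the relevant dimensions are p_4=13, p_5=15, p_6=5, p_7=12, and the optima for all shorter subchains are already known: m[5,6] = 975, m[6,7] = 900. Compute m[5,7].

m[5,7] = min over k∈[5,6] of m[5,k]+m[k+1,7]+p_{4}·p_k·p_{7}.
k=5: 0 + 900 + 13·15·12 = 3240; k=6: 975 + 0 + 13·5·12 = 1755.
Minimum: 1755 at k=6.

1755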